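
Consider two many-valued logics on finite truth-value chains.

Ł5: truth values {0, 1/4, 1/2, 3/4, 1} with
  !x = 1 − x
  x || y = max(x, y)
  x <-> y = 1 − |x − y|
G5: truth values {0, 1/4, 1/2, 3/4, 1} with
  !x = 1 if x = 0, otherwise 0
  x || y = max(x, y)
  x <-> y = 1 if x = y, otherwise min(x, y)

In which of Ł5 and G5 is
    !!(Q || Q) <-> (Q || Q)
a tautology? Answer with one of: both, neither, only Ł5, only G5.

only Ł5

In Ł5: every assignment gives 1 — tautology.
In G5: at Q = 1/4 the value is 1/4 — not a tautology.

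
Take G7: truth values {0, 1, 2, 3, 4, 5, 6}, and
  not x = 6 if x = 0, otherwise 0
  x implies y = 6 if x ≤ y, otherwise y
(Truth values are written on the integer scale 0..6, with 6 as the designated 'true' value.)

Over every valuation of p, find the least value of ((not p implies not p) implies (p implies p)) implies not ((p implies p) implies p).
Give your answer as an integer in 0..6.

0

Take p = 1:
not p = not 1 = 0
not p = not 1 = 0
not p implies not p = 0 implies 0 = 6
p implies p = 1 implies 1 = 6
(not p implies not p) implies (p implies p) = 6 implies 6 = 6
p implies p = 1 implies 1 = 6
(p implies p) implies p = 6 implies 1 = 1
not ((p implies p) implies p) = not 1 = 0
((not p implies not p) implies (p implies p)) implies not ((p implies p) implies p) = 6 implies 0 = 0
No assignment yields a value below 0, so this is the minimum.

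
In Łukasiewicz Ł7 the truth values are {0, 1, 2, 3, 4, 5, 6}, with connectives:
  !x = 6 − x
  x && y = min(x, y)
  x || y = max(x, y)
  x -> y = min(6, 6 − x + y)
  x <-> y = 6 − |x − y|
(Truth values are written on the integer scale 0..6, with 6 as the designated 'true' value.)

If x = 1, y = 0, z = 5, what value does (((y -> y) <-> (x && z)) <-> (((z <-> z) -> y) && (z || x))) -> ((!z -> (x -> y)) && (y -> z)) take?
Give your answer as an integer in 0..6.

y -> y = 0 -> 0 = 6
x && z = 1 && 5 = 1
(y -> y) <-> (x && z) = 6 <-> 1 = 1
z <-> z = 5 <-> 5 = 6
(z <-> z) -> y = 6 -> 0 = 0
z || x = 5 || 1 = 5
((z <-> z) -> y) && (z || x) = 0 && 5 = 0
((y -> y) <-> (x && z)) <-> (((z <-> z) -> y) && (z || x)) = 1 <-> 0 = 5
!z = !5 = 1
x -> y = 1 -> 0 = 5
!z -> (x -> y) = 1 -> 5 = 6
y -> z = 0 -> 5 = 6
(!z -> (x -> y)) && (y -> z) = 6 && 6 = 6
(((y -> y) <-> (x && z)) <-> (((z <-> z) -> y) && (z || x))) -> ((!z -> (x -> y)) && (y -> z)) = 5 -> 6 = 6

6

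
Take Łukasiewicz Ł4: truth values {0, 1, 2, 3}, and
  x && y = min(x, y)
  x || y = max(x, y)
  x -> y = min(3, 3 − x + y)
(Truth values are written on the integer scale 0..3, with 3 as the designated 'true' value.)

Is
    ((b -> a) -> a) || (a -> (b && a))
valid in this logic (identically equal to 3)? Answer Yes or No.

No

Counterexample: take a = 1, b = 0.
b -> a = 0 -> 1 = 3
(b -> a) -> a = 3 -> 1 = 1
b && a = 0 && 1 = 0
a -> (b && a) = 1 -> 0 = 2
((b -> a) -> a) || (a -> (b && a)) = 1 || 2 = 2
This gives 2 ≠ 3.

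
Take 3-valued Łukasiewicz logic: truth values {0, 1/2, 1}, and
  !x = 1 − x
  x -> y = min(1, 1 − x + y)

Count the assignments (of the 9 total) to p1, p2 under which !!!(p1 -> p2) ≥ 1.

1

p1 = 0, p2 = 0 ↦ 0  <
p1 = 0, p2 = 1/2 ↦ 0  <
p1 = 0, p2 = 1 ↦ 0  <
p1 = 1/2, p2 = 0 ↦ 1/2  <
p1 = 1/2, p2 = 1/2 ↦ 0  <
p1 = 1/2, p2 = 1 ↦ 0  <
p1 = 1, p2 = 0 ↦ 1  ≥
p1 = 1, p2 = 1/2 ↦ 1/2  <
p1 = 1, p2 = 1 ↦ 0  <
So 1 of the 9 assignments meets the threshold.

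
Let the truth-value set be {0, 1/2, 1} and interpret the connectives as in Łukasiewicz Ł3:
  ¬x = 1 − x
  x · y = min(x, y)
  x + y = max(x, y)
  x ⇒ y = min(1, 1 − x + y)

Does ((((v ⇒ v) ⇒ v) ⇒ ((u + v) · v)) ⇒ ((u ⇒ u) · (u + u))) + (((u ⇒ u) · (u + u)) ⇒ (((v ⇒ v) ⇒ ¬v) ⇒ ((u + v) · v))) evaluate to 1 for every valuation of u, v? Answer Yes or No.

Counterexample: take u = 1/2, v = 0.
v ⇒ v = 0 ⇒ 0 = 1
(v ⇒ v) ⇒ v = 1 ⇒ 0 = 0
u + v = 1/2 + 0 = 1/2
(u + v) · v = 1/2 · 0 = 0
((v ⇒ v) ⇒ v) ⇒ ((u + v) · v) = 0 ⇒ 0 = 1
u ⇒ u = 1/2 ⇒ 1/2 = 1
u + u = 1/2 + 1/2 = 1/2
(u ⇒ u) · (u + u) = 1 · 1/2 = 1/2
(((v ⇒ v) ⇒ v) ⇒ ((u + v) · v)) ⇒ ((u ⇒ u) · (u + u)) = 1 ⇒ 1/2 = 1/2
u ⇒ u = 1/2 ⇒ 1/2 = 1
u + u = 1/2 + 1/2 = 1/2
(u ⇒ u) · (u + u) = 1 · 1/2 = 1/2
v ⇒ v = 0 ⇒ 0 = 1
¬v = ¬0 = 1
(v ⇒ v) ⇒ ¬v = 1 ⇒ 1 = 1
u + v = 1/2 + 0 = 1/2
(u + v) · v = 1/2 · 0 = 0
((v ⇒ v) ⇒ ¬v) ⇒ ((u + v) · v) = 1 ⇒ 0 = 0
((u ⇒ u) · (u + u)) ⇒ (((v ⇒ v) ⇒ ¬v) ⇒ ((u + v) · v)) = 1/2 ⇒ 0 = 1/2
((((v ⇒ v) ⇒ v) ⇒ ((u + v) · v)) ⇒ ((u ⇒ u) · (u + u))) + (((u ⇒ u) · (u + u)) ⇒ (((v ⇒ v) ⇒ ¬v) ⇒ ((u + v) · v))) = 1/2 + 1/2 = 1/2
This gives 1/2 ≠ 1.

No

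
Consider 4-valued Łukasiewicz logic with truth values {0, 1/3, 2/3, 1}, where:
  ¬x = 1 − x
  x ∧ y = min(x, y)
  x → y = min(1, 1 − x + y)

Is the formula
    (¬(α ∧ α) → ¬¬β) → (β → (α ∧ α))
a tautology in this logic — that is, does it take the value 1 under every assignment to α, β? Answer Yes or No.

No

Counterexample: take α = 0, β = 2/3.
α ∧ α = 0 ∧ 0 = 0
¬(α ∧ α) = ¬0 = 1
¬β = ¬2/3 = 1/3
¬¬β = ¬1/3 = 2/3
¬(α ∧ α) → ¬¬β = 1 → 2/3 = 2/3
α ∧ α = 0 ∧ 0 = 0
β → (α ∧ α) = 2/3 → 0 = 1/3
(¬(α ∧ α) → ¬¬β) → (β → (α ∧ α)) = 2/3 → 1/3 = 2/3
This gives 2/3 ≠ 1.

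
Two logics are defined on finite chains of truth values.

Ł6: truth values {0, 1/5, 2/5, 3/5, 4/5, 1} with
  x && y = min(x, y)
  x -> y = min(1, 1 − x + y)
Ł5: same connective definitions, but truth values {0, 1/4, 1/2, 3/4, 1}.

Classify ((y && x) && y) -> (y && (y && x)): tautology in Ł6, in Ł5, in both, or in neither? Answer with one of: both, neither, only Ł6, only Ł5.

both

In Ł6: every assignment gives 1 — tautology.
In Ł5: every assignment gives 1 — tautology.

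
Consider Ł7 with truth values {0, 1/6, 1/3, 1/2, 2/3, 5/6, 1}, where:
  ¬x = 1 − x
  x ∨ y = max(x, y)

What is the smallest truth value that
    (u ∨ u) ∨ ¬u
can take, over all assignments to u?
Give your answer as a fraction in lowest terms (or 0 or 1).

Take u = 1/2:
u ∨ u = 1/2 ∨ 1/2 = 1/2
¬u = ¬1/2 = 1/2
(u ∨ u) ∨ ¬u = 1/2 ∨ 1/2 = 1/2
No assignment yields a value below 1/2, so this is the minimum.

1/2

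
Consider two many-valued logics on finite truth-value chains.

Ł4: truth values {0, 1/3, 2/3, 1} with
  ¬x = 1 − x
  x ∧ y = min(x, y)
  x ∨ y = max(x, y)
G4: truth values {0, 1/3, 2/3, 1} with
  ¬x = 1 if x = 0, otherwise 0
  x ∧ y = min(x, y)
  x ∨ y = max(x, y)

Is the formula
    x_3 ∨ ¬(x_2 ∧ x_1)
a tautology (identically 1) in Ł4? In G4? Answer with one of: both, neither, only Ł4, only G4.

neither

In Ł4: at x_1 = 1/3, x_2 = 1/3, x_3 = 0 the value is 2/3 — not a tautology.
In G4: at x_1 = 1/3, x_2 = 1/3, x_3 = 0 the value is 0 — not a tautology.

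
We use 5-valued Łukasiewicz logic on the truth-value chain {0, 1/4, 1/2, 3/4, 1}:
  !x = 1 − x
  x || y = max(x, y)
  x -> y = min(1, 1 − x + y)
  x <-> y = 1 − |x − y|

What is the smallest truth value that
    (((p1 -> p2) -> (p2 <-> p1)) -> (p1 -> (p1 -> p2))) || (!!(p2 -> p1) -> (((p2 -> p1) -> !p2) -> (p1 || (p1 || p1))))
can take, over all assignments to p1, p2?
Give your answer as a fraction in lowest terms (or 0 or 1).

3/4

Take p1 = 3/4, p2 = 0:
p1 -> p2 = 3/4 -> 0 = 1/4
p2 <-> p1 = 0 <-> 3/4 = 1/4
(p1 -> p2) -> (p2 <-> p1) = 1/4 -> 1/4 = 1
p1 -> p2 = 3/4 -> 0 = 1/4
p1 -> (p1 -> p2) = 3/4 -> 1/4 = 1/2
((p1 -> p2) -> (p2 <-> p1)) -> (p1 -> (p1 -> p2)) = 1 -> 1/2 = 1/2
p2 -> p1 = 0 -> 3/4 = 1
!(p2 -> p1) = !1 = 0
!!(p2 -> p1) = !0 = 1
p2 -> p1 = 0 -> 3/4 = 1
!p2 = !0 = 1
(p2 -> p1) -> !p2 = 1 -> 1 = 1
p1 || p1 = 3/4 || 3/4 = 3/4
p1 || (p1 || p1) = 3/4 || 3/4 = 3/4
((p2 -> p1) -> !p2) -> (p1 || (p1 || p1)) = 1 -> 3/4 = 3/4
!!(p2 -> p1) -> (((p2 -> p1) -> !p2) -> (p1 || (p1 || p1))) = 1 -> 3/4 = 3/4
(((p1 -> p2) -> (p2 <-> p1)) -> (p1 -> (p1 -> p2))) || (!!(p2 -> p1) -> (((p2 -> p1) -> !p2) -> (p1 || (p1 || p1)))) = 1/2 || 3/4 = 3/4
No assignment yields a value below 3/4, so this is the minimum.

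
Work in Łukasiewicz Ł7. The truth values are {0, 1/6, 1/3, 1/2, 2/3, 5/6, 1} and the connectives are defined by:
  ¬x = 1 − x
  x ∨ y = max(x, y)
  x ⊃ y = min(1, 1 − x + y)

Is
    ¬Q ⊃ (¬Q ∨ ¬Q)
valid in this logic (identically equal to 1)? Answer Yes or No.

Q = 0 ↦ 1
Q = 1/6 ↦ 1
Q = 1/3 ↦ 1
Q = 1/2 ↦ 1
Q = 2/3 ↦ 1
Q = 5/6 ↦ 1
Q = 1 ↦ 1
Every assignment gives a value ≥ 1.

Yes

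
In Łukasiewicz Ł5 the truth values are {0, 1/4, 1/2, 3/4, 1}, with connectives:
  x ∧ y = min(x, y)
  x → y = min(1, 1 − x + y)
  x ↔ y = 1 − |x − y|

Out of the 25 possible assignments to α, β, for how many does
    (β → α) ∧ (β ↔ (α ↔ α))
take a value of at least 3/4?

5

value 1: 1 assignment (counts)
value 3/4: 4 assignments (counts)
value 1/2: 7 assignments
value 1/4: 7 assignments
value 0: 6 assignments
So 5 of the 25 assignments meet the threshold.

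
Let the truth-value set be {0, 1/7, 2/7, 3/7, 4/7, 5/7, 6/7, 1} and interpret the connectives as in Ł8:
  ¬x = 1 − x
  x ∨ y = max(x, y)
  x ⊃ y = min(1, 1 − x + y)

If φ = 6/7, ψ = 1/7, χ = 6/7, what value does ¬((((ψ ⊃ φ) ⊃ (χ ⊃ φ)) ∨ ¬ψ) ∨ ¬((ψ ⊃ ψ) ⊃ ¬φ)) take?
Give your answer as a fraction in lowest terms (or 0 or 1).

ψ ⊃ φ = 1/7 ⊃ 6/7 = 1
χ ⊃ φ = 6/7 ⊃ 6/7 = 1
(ψ ⊃ φ) ⊃ (χ ⊃ φ) = 1 ⊃ 1 = 1
¬ψ = ¬1/7 = 6/7
((ψ ⊃ φ) ⊃ (χ ⊃ φ)) ∨ ¬ψ = 1 ∨ 6/7 = 1
ψ ⊃ ψ = 1/7 ⊃ 1/7 = 1
¬φ = ¬6/7 = 1/7
(ψ ⊃ ψ) ⊃ ¬φ = 1 ⊃ 1/7 = 1/7
¬((ψ ⊃ ψ) ⊃ ¬φ) = ¬1/7 = 6/7
(((ψ ⊃ φ) ⊃ (χ ⊃ φ)) ∨ ¬ψ) ∨ ¬((ψ ⊃ ψ) ⊃ ¬φ) = 1 ∨ 6/7 = 1
¬((((ψ ⊃ φ) ⊃ (χ ⊃ φ)) ∨ ¬ψ) ∨ ¬((ψ ⊃ ψ) ⊃ ¬φ)) = ¬1 = 0

0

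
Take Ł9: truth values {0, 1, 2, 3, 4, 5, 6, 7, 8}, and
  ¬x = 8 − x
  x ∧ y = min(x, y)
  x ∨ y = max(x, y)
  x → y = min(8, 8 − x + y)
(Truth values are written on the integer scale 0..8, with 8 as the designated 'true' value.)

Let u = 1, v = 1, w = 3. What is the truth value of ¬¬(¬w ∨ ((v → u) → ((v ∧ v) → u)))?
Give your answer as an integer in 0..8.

8

¬w = ¬3 = 5
v → u = 1 → 1 = 8
v ∧ v = 1 ∧ 1 = 1
(v ∧ v) → u = 1 → 1 = 8
(v → u) → ((v ∧ v) → u) = 8 → 8 = 8
¬w ∨ ((v → u) → ((v ∧ v) → u)) = 5 ∨ 8 = 8
¬(¬w ∨ ((v → u) → ((v ∧ v) → u))) = ¬8 = 0
¬¬(¬w ∨ ((v → u) → ((v ∧ v) → u))) = ¬0 = 8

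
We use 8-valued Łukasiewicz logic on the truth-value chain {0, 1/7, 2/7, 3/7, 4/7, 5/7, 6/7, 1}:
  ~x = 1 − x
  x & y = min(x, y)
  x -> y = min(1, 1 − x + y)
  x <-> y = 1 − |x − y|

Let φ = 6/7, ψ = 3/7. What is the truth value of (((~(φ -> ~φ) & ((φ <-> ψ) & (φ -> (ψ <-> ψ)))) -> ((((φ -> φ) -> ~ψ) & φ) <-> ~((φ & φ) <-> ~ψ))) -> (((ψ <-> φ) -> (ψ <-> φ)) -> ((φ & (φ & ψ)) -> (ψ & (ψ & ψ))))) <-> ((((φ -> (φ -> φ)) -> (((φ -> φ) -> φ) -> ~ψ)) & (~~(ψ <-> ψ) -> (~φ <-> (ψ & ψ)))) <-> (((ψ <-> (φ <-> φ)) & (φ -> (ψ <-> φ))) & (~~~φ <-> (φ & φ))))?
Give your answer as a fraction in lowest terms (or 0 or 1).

~φ = ~6/7 = 1/7
φ -> ~φ = 6/7 -> 1/7 = 2/7
~(φ -> ~φ) = ~2/7 = 5/7
φ <-> ψ = 6/7 <-> 3/7 = 4/7
ψ <-> ψ = 3/7 <-> 3/7 = 1
φ -> (ψ <-> ψ) = 6/7 -> 1 = 1
(φ <-> ψ) & (φ -> (ψ <-> ψ)) = 4/7 & 1 = 4/7
~(φ -> ~φ) & ((φ <-> ψ) & (φ -> (ψ <-> ψ))) = 5/7 & 4/7 = 4/7
φ -> φ = 6/7 -> 6/7 = 1
~ψ = ~3/7 = 4/7
(φ -> φ) -> ~ψ = 1 -> 4/7 = 4/7
((φ -> φ) -> ~ψ) & φ = 4/7 & 6/7 = 4/7
φ & φ = 6/7 & 6/7 = 6/7
~ψ = ~3/7 = 4/7
(φ & φ) <-> ~ψ = 6/7 <-> 4/7 = 5/7
~((φ & φ) <-> ~ψ) = ~5/7 = 2/7
(((φ -> φ) -> ~ψ) & φ) <-> ~((φ & φ) <-> ~ψ) = 4/7 <-> 2/7 = 5/7
(~(φ -> ~φ) & ((φ <-> ψ) & (φ -> (ψ <-> ψ)))) -> ((((φ -> φ) -> ~ψ) & φ) <-> ~((φ & φ) <-> ~ψ)) = 4/7 -> 5/7 = 1
ψ <-> φ = 3/7 <-> 6/7 = 4/7
ψ <-> φ = 3/7 <-> 6/7 = 4/7
(ψ <-> φ) -> (ψ <-> φ) = 4/7 -> 4/7 = 1
φ & ψ = 6/7 & 3/7 = 3/7
φ & (φ & ψ) = 6/7 & 3/7 = 3/7
ψ & ψ = 3/7 & 3/7 = 3/7
ψ & (ψ & ψ) = 3/7 & 3/7 = 3/7
(φ & (φ & ψ)) -> (ψ & (ψ & ψ)) = 3/7 -> 3/7 = 1
((ψ <-> φ) -> (ψ <-> φ)) -> ((φ & (φ & ψ)) -> (ψ & (ψ & ψ))) = 1 -> 1 = 1
((~(φ -> ~φ) & ((φ <-> ψ) & (φ -> (ψ <-> ψ)))) -> ((((φ -> φ) -> ~ψ) & φ) <-> ~((φ & φ) <-> ~ψ))) -> (((ψ <-> φ) -> (ψ <-> φ)) -> ((φ & (φ & ψ)) -> (ψ & (ψ & ψ)))) = 1 -> 1 = 1
φ -> φ = 6/7 -> 6/7 = 1
φ -> (φ -> φ) = 6/7 -> 1 = 1
φ -> φ = 6/7 -> 6/7 = 1
(φ -> φ) -> φ = 1 -> 6/7 = 6/7
~ψ = ~3/7 = 4/7
((φ -> φ) -> φ) -> ~ψ = 6/7 -> 4/7 = 5/7
(φ -> (φ -> φ)) -> (((φ -> φ) -> φ) -> ~ψ) = 1 -> 5/7 = 5/7
ψ <-> ψ = 3/7 <-> 3/7 = 1
~(ψ <-> ψ) = ~1 = 0
~~(ψ <-> ψ) = ~0 = 1
~φ = ~6/7 = 1/7
ψ & ψ = 3/7 & 3/7 = 3/7
~φ <-> (ψ & ψ) = 1/7 <-> 3/7 = 5/7
~~(ψ <-> ψ) -> (~φ <-> (ψ & ψ)) = 1 -> 5/7 = 5/7
((φ -> (φ -> φ)) -> (((φ -> φ) -> φ) -> ~ψ)) & (~~(ψ <-> ψ) -> (~φ <-> (ψ & ψ))) = 5/7 & 5/7 = 5/7
φ <-> φ = 6/7 <-> 6/7 = 1
ψ <-> (φ <-> φ) = 3/7 <-> 1 = 3/7
ψ <-> φ = 3/7 <-> 6/7 = 4/7
φ -> (ψ <-> φ) = 6/7 -> 4/7 = 5/7
(ψ <-> (φ <-> φ)) & (φ -> (ψ <-> φ)) = 3/7 & 5/7 = 3/7
~φ = ~6/7 = 1/7
~~φ = ~1/7 = 6/7
~~~φ = ~6/7 = 1/7
φ & φ = 6/7 & 6/7 = 6/7
~~~φ <-> (φ & φ) = 1/7 <-> 6/7 = 2/7
((ψ <-> (φ <-> φ)) & (φ -> (ψ <-> φ))) & (~~~φ <-> (φ & φ)) = 3/7 & 2/7 = 2/7
(((φ -> (φ -> φ)) -> (((φ -> φ) -> φ) -> ~ψ)) & (~~(ψ <-> ψ) -> (~φ <-> (ψ & ψ)))) <-> (((ψ <-> (φ <-> φ)) & (φ -> (ψ <-> φ))) & (~~~φ <-> (φ & φ))) = 5/7 <-> 2/7 = 4/7
(((~(φ -> ~φ) & ((φ <-> ψ) & (φ -> (ψ <-> ψ)))) -> ((((φ -> φ) -> ~ψ) & φ) <-> ~((φ & φ) <-> ~ψ))) -> (((ψ <-> φ) -> (ψ <-> φ)) -> ((φ & (φ & ψ)) -> (ψ & (ψ & ψ))))) <-> ((((φ -> (φ -> φ)) -> (((φ -> φ) -> φ) -> ~ψ)) & (~~(ψ <-> ψ) -> (~φ <-> (ψ & ψ)))) <-> (((ψ <-> (φ <-> φ)) & (φ -> (ψ <-> φ))) & (~~~φ <-> (φ & φ)))) = 1 <-> 4/7 = 4/7

4/7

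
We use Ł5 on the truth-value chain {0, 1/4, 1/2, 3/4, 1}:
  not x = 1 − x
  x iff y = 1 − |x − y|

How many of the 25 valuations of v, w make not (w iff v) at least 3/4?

value 1: 2 assignments (counts)
value 3/4: 4 assignments (counts)
value 1/2: 6 assignments
value 1/4: 8 assignments
value 0: 5 assignments
So 6 of the 25 assignments meet the threshold.

6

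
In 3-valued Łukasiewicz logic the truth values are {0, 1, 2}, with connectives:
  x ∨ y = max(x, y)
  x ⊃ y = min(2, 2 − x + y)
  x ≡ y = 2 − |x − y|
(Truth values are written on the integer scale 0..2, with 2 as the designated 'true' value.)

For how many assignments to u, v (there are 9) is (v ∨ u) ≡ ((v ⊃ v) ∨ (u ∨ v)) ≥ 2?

5

u = 0, v = 0 ↦ 0  <
u = 0, v = 1 ↦ 1  <
u = 0, v = 2 ↦ 2  ≥
u = 1, v = 0 ↦ 1  <
u = 1, v = 1 ↦ 1  <
u = 1, v = 2 ↦ 2  ≥
u = 2, v = 0 ↦ 2  ≥
u = 2, v = 1 ↦ 2  ≥
u = 2, v = 2 ↦ 2  ≥
So 5 of the 9 assignments meet the threshold.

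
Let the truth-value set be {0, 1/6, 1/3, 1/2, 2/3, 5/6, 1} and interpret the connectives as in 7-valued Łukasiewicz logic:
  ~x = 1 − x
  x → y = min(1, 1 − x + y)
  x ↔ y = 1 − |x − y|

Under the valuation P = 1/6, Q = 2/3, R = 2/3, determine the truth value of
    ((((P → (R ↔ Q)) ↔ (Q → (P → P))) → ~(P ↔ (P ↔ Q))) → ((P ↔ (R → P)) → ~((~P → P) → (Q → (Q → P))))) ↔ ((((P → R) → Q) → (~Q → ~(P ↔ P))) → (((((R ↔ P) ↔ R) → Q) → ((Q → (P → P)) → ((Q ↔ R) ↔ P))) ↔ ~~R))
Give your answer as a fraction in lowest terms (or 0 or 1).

R ↔ Q = 2/3 ↔ 2/3 = 1
P → (R ↔ Q) = 1/6 → 1 = 1
P → P = 1/6 → 1/6 = 1
Q → (P → P) = 2/3 → 1 = 1
(P → (R ↔ Q)) ↔ (Q → (P → P)) = 1 ↔ 1 = 1
P ↔ Q = 1/6 ↔ 2/3 = 1/2
P ↔ (P ↔ Q) = 1/6 ↔ 1/2 = 2/3
~(P ↔ (P ↔ Q)) = ~2/3 = 1/3
((P → (R ↔ Q)) ↔ (Q → (P → P))) → ~(P ↔ (P ↔ Q)) = 1 → 1/3 = 1/3
R → P = 2/3 → 1/6 = 1/2
P ↔ (R → P) = 1/6 ↔ 1/2 = 2/3
~P = ~1/6 = 5/6
~P → P = 5/6 → 1/6 = 1/3
Q → P = 2/3 → 1/6 = 1/2
Q → (Q → P) = 2/3 → 1/2 = 5/6
(~P → P) → (Q → (Q → P)) = 1/3 → 5/6 = 1
~((~P → P) → (Q → (Q → P))) = ~1 = 0
(P ↔ (R → P)) → ~((~P → P) → (Q → (Q → P))) = 2/3 → 0 = 1/3
(((P → (R ↔ Q)) ↔ (Q → (P → P))) → ~(P ↔ (P ↔ Q))) → ((P ↔ (R → P)) → ~((~P → P) → (Q → (Q → P)))) = 1/3 → 1/3 = 1
P → R = 1/6 → 2/3 = 1
(P → R) → Q = 1 → 2/3 = 2/3
~Q = ~2/3 = 1/3
P ↔ P = 1/6 ↔ 1/6 = 1
~(P ↔ P) = ~1 = 0
~Q → ~(P ↔ P) = 1/3 → 0 = 2/3
((P → R) → Q) → (~Q → ~(P ↔ P)) = 2/3 → 2/3 = 1
R ↔ P = 2/3 ↔ 1/6 = 1/2
(R ↔ P) ↔ R = 1/2 ↔ 2/3 = 5/6
((R ↔ P) ↔ R) → Q = 5/6 → 2/3 = 5/6
P → P = 1/6 → 1/6 = 1
Q → (P → P) = 2/3 → 1 = 1
Q ↔ R = 2/3 ↔ 2/3 = 1
(Q ↔ R) ↔ P = 1 ↔ 1/6 = 1/6
(Q → (P → P)) → ((Q ↔ R) ↔ P) = 1 → 1/6 = 1/6
(((R ↔ P) ↔ R) → Q) → ((Q → (P → P)) → ((Q ↔ R) ↔ P)) = 5/6 → 1/6 = 1/3
~R = ~2/3 = 1/3
~~R = ~1/3 = 2/3
((((R ↔ P) ↔ R) → Q) → ((Q → (P → P)) → ((Q ↔ R) ↔ P))) ↔ ~~R = 1/3 ↔ 2/3 = 2/3
(((P → R) → Q) → (~Q → ~(P ↔ P))) → (((((R ↔ P) ↔ R) → Q) → ((Q → (P → P)) → ((Q ↔ R) ↔ P))) ↔ ~~R) = 1 → 2/3 = 2/3
((((P → (R ↔ Q)) ↔ (Q → (P → P))) → ~(P ↔ (P ↔ Q))) → ((P ↔ (R → P)) → ~((~P → P) → (Q → (Q → P))))) ↔ ((((P → R) → Q) → (~Q → ~(P ↔ P))) → (((((R ↔ P) ↔ R) → Q) → ((Q → (P → P)) → ((Q ↔ R) ↔ P))) ↔ ~~R)) = 1 ↔ 2/3 = 2/3

2/3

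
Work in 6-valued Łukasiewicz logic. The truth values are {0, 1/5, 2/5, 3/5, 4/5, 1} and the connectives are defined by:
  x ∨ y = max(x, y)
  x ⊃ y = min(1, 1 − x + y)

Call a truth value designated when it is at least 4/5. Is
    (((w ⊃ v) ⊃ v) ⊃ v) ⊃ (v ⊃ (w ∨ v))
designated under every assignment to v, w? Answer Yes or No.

Yes

At v = 0, w = 4/5, for instance:
w ⊃ v = 4/5 ⊃ 0 = 1/5
(w ⊃ v) ⊃ v = 1/5 ⊃ 0 = 4/5
((w ⊃ v) ⊃ v) ⊃ v = 4/5 ⊃ 0 = 1/5
w ∨ v = 4/5 ∨ 0 = 4/5
v ⊃ (w ∨ v) = 0 ⊃ 4/5 = 1
(((w ⊃ v) ⊃ v) ⊃ v) ⊃ (v ⊃ (w ∨ v)) = 1/5 ⊃ 1 = 1
and checking the remaining 35 assignments likewise gives ≥ 4/5 in every case.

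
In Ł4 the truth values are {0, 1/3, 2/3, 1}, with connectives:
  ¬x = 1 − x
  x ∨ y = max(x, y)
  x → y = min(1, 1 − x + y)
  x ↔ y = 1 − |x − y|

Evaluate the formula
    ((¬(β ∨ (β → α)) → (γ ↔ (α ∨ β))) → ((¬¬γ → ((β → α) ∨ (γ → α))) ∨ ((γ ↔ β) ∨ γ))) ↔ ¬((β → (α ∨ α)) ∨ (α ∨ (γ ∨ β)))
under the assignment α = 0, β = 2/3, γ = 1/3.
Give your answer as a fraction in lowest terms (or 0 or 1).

β → α = 2/3 → 0 = 1/3
β ∨ (β → α) = 2/3 ∨ 1/3 = 2/3
¬(β ∨ (β → α)) = ¬2/3 = 1/3
α ∨ β = 0 ∨ 2/3 = 2/3
γ ↔ (α ∨ β) = 1/3 ↔ 2/3 = 2/3
¬(β ∨ (β → α)) → (γ ↔ (α ∨ β)) = 1/3 → 2/3 = 1
¬γ = ¬1/3 = 2/3
¬¬γ = ¬2/3 = 1/3
β → α = 2/3 → 0 = 1/3
γ → α = 1/3 → 0 = 2/3
(β → α) ∨ (γ → α) = 1/3 ∨ 2/3 = 2/3
¬¬γ → ((β → α) ∨ (γ → α)) = 1/3 → 2/3 = 1
γ ↔ β = 1/3 ↔ 2/3 = 2/3
(γ ↔ β) ∨ γ = 2/3 ∨ 1/3 = 2/3
(¬¬γ → ((β → α) ∨ (γ → α))) ∨ ((γ ↔ β) ∨ γ) = 1 ∨ 2/3 = 1
(¬(β ∨ (β → α)) → (γ ↔ (α ∨ β))) → ((¬¬γ → ((β → α) ∨ (γ → α))) ∨ ((γ ↔ β) ∨ γ)) = 1 → 1 = 1
α ∨ α = 0 ∨ 0 = 0
β → (α ∨ α) = 2/3 → 0 = 1/3
γ ∨ β = 1/3 ∨ 2/3 = 2/3
α ∨ (γ ∨ β) = 0 ∨ 2/3 = 2/3
(β → (α ∨ α)) ∨ (α ∨ (γ ∨ β)) = 1/3 ∨ 2/3 = 2/3
¬((β → (α ∨ α)) ∨ (α ∨ (γ ∨ β))) = ¬2/3 = 1/3
((¬(β ∨ (β → α)) → (γ ↔ (α ∨ β))) → ((¬¬γ → ((β → α) ∨ (γ → α))) ∨ ((γ ↔ β) ∨ γ))) ↔ ¬((β → (α ∨ α)) ∨ (α ∨ (γ ∨ β))) = 1 ↔ 1/3 = 1/3

1/3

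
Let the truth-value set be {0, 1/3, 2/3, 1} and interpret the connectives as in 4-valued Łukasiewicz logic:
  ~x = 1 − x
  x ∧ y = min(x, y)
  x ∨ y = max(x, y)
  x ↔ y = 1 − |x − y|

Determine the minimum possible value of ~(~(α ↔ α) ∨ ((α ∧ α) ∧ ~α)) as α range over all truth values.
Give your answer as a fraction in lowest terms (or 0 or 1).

Take α = 1/3:
α ↔ α = 1/3 ↔ 1/3 = 1
~(α ↔ α) = ~1 = 0
α ∧ α = 1/3 ∧ 1/3 = 1/3
~α = ~1/3 = 2/3
(α ∧ α) ∧ ~α = 1/3 ∧ 2/3 = 1/3
~(α ↔ α) ∨ ((α ∧ α) ∧ ~α) = 0 ∨ 1/3 = 1/3
~(~(α ↔ α) ∨ ((α ∧ α) ∧ ~α)) = ~1/3 = 2/3
No assignment yields a value below 2/3, so this is the minimum.

2/3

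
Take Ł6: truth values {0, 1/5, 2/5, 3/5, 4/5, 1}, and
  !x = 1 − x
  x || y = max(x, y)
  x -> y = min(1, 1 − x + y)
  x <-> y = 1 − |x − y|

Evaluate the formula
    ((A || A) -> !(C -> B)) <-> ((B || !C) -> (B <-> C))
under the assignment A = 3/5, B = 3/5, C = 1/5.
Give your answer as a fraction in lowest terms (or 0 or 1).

3/5

A || A = 3/5 || 3/5 = 3/5
C -> B = 1/5 -> 3/5 = 1
!(C -> B) = !1 = 0
(A || A) -> !(C -> B) = 3/5 -> 0 = 2/5
!C = !1/5 = 4/5
B || !C = 3/5 || 4/5 = 4/5
B <-> C = 3/5 <-> 1/5 = 3/5
(B || !C) -> (B <-> C) = 4/5 -> 3/5 = 4/5
((A || A) -> !(C -> B)) <-> ((B || !C) -> (B <-> C)) = 2/5 <-> 4/5 = 3/5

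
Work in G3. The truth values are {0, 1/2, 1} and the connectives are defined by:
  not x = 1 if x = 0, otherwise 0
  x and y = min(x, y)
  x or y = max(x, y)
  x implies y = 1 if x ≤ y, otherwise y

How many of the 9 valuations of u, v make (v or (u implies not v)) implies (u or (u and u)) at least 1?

4

u = 0, v = 0 ↦ 0  <
u = 0, v = 1/2 ↦ 0  <
u = 0, v = 1 ↦ 0  <
u = 1/2, v = 0 ↦ 1/2  <
u = 1/2, v = 1/2 ↦ 1  ≥
u = 1/2, v = 1 ↦ 1/2  <
u = 1, v = 0 ↦ 1  ≥
u = 1, v = 1/2 ↦ 1  ≥
u = 1, v = 1 ↦ 1  ≥
So 4 of the 9 assignments meet the threshold.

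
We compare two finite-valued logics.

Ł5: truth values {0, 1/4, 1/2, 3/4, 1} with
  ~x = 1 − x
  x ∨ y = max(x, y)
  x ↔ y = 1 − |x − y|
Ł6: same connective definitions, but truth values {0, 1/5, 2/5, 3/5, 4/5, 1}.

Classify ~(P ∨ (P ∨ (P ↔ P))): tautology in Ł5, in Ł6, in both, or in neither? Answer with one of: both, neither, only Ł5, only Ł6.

neither

In Ł5: at P = 0 the value is 0 — not a tautology.
In Ł6: at P = 0 the value is 0 — not a tautology.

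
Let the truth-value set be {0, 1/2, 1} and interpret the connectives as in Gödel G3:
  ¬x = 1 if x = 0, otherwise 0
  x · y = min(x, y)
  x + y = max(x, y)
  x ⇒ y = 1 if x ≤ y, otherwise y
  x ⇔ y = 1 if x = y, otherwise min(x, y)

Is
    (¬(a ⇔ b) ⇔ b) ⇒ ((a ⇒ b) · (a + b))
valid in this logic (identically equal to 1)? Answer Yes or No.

No

Counterexample: take a = 0, b = 0.
a ⇔ b = 0 ⇔ 0 = 1
¬(a ⇔ b) = ¬1 = 0
¬(a ⇔ b) ⇔ b = 0 ⇔ 0 = 1
a ⇒ b = 0 ⇒ 0 = 1
a + b = 0 + 0 = 0
(a ⇒ b) · (a + b) = 1 · 0 = 0
(¬(a ⇔ b) ⇔ b) ⇒ ((a ⇒ b) · (a + b)) = 1 ⇒ 0 = 0
This gives 0 ≠ 1.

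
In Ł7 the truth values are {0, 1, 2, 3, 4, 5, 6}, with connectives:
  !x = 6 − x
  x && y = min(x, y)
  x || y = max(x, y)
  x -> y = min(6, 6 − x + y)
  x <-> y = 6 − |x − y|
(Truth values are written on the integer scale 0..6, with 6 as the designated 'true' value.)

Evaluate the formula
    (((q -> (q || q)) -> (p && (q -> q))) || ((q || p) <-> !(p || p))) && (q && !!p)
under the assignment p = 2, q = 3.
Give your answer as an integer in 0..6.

2

q || q = 3 || 3 = 3
q -> (q || q) = 3 -> 3 = 6
q -> q = 3 -> 3 = 6
p && (q -> q) = 2 && 6 = 2
(q -> (q || q)) -> (p && (q -> q)) = 6 -> 2 = 2
q || p = 3 || 2 = 3
p || p = 2 || 2 = 2
!(p || p) = !2 = 4
(q || p) <-> !(p || p) = 3 <-> 4 = 5
((q -> (q || q)) -> (p && (q -> q))) || ((q || p) <-> !(p || p)) = 2 || 5 = 5
!p = !2 = 4
!!p = !4 = 2
q && !!p = 3 && 2 = 2
(((q -> (q || q)) -> (p && (q -> q))) || ((q || p) <-> !(p || p))) && (q && !!p) = 5 && 2 = 2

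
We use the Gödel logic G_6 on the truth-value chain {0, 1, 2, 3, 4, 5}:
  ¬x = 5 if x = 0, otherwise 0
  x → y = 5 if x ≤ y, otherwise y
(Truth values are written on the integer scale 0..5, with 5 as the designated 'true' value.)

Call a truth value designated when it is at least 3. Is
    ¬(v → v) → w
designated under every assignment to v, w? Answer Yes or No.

At v = 2, w = 4, for instance:
v → v = 2 → 2 = 5
¬(v → v) = ¬5 = 0
¬(v → v) → w = 0 → 4 = 5
and checking the remaining 35 assignments likewise gives ≥ 3 in every case.

Yes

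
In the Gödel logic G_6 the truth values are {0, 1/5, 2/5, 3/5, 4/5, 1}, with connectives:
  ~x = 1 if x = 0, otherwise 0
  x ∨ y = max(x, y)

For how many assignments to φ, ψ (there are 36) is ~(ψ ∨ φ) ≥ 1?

1

value 1: 1 assignment (counts)
value 0: 35 assignments
So 1 of the 36 assignments meets the threshold.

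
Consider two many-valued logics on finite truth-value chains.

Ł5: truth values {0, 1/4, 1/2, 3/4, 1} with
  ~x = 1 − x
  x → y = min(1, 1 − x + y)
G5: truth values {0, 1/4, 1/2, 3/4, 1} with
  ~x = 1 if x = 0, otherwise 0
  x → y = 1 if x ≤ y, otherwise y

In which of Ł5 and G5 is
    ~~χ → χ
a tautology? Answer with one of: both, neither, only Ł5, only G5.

In Ł5: every assignment gives 1 — tautology.
In G5: at χ = 1/4 the value is 1/4 — not a tautology.

only Ł5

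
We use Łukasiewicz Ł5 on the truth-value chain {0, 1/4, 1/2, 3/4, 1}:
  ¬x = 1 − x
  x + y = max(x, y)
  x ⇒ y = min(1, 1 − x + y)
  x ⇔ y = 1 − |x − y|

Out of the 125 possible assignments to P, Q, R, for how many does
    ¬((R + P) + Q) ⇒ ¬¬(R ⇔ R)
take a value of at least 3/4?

value 1: 125 assignments (counts)
So 125 of the 125 assignments meet the threshold.

125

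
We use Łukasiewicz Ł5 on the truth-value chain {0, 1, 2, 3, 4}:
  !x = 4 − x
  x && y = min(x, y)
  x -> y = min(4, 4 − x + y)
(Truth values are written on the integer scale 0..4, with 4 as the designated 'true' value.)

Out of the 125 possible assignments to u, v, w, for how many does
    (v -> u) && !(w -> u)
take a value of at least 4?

value 4: 1 assignment (counts)
value 3: 6 assignments
value 2: 15 assignments
value 1: 24 assignments
value 0: 79 assignments
So 1 of the 125 assignments meets the threshold.

1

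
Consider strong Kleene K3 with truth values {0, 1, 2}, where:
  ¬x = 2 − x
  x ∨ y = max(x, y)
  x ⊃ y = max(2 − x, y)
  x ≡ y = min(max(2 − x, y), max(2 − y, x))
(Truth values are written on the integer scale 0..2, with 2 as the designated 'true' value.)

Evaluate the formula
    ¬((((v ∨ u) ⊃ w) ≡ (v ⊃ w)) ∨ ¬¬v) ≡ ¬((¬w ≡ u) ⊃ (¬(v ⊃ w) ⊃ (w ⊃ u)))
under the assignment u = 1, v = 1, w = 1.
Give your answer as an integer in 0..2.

v ∨ u = 1 ∨ 1 = 1
(v ∨ u) ⊃ w = 1 ⊃ 1 = 1
v ⊃ w = 1 ⊃ 1 = 1
((v ∨ u) ⊃ w) ≡ (v ⊃ w) = 1 ≡ 1 = 1
¬v = ¬1 = 1
¬¬v = ¬1 = 1
(((v ∨ u) ⊃ w) ≡ (v ⊃ w)) ∨ ¬¬v = 1 ∨ 1 = 1
¬((((v ∨ u) ⊃ w) ≡ (v ⊃ w)) ∨ ¬¬v) = ¬1 = 1
¬w = ¬1 = 1
¬w ≡ u = 1 ≡ 1 = 1
v ⊃ w = 1 ⊃ 1 = 1
¬(v ⊃ w) = ¬1 = 1
w ⊃ u = 1 ⊃ 1 = 1
¬(v ⊃ w) ⊃ (w ⊃ u) = 1 ⊃ 1 = 1
(¬w ≡ u) ⊃ (¬(v ⊃ w) ⊃ (w ⊃ u)) = 1 ⊃ 1 = 1
¬((¬w ≡ u) ⊃ (¬(v ⊃ w) ⊃ (w ⊃ u))) = ¬1 = 1
¬((((v ∨ u) ⊃ w) ≡ (v ⊃ w)) ∨ ¬¬v) ≡ ¬((¬w ≡ u) ⊃ (¬(v ⊃ w) ⊃ (w ⊃ u))) = 1 ≡ 1 = 1

1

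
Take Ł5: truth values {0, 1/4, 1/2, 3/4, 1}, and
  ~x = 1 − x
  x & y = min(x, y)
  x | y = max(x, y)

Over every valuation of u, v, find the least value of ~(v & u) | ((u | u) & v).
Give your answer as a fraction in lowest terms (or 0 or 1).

1/2

Take u = 1/2, v = 1/2:
v & u = 1/2 & 1/2 = 1/2
~(v & u) = ~1/2 = 1/2
u | u = 1/2 | 1/2 = 1/2
(u | u) & v = 1/2 & 1/2 = 1/2
~(v & u) | ((u | u) & v) = 1/2 | 1/2 = 1/2
No assignment yields a value below 1/2, so this is the minimum.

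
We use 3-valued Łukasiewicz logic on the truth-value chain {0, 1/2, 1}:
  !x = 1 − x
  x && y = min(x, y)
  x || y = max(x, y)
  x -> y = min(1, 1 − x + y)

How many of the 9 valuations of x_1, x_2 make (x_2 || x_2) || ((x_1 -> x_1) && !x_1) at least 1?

5

x_1 = 0, x_2 = 0 ↦ 1  ≥
x_1 = 0, x_2 = 1/2 ↦ 1  ≥
x_1 = 0, x_2 = 1 ↦ 1  ≥
x_1 = 1/2, x_2 = 0 ↦ 1/2  <
x_1 = 1/2, x_2 = 1/2 ↦ 1/2  <
x_1 = 1/2, x_2 = 1 ↦ 1  ≥
x_1 = 1, x_2 = 0 ↦ 0  <
x_1 = 1, x_2 = 1/2 ↦ 1/2  <
x_1 = 1, x_2 = 1 ↦ 1  ≥
So 5 of the 9 assignments meet the threshold.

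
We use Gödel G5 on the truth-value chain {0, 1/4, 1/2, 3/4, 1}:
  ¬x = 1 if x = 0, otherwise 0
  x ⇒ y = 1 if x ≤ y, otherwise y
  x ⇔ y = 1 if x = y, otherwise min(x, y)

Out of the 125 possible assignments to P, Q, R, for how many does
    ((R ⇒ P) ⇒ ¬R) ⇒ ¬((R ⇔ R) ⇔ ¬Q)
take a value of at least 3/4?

value 1: 116 assignments (counts)
value 0: 9 assignments
So 116 of the 125 assignments meet the threshold.

116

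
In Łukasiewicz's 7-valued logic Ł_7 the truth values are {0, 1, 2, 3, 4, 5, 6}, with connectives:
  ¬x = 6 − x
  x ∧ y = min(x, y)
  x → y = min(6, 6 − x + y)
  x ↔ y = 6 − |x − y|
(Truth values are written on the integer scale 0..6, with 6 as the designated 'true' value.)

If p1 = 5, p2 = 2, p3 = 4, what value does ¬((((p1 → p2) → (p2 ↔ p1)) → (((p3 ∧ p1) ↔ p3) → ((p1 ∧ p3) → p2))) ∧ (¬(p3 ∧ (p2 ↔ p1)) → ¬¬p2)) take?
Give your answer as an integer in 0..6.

2

p1 → p2 = 5 → 2 = 3
p2 ↔ p1 = 2 ↔ 5 = 3
(p1 → p2) → (p2 ↔ p1) = 3 → 3 = 6
p3 ∧ p1 = 4 ∧ 5 = 4
(p3 ∧ p1) ↔ p3 = 4 ↔ 4 = 6
p1 ∧ p3 = 5 ∧ 4 = 4
(p1 ∧ p3) → p2 = 4 → 2 = 4
((p3 ∧ p1) ↔ p3) → ((p1 ∧ p3) → p2) = 6 → 4 = 4
((p1 → p2) → (p2 ↔ p1)) → (((p3 ∧ p1) ↔ p3) → ((p1 ∧ p3) → p2)) = 6 → 4 = 4
p2 ↔ p1 = 2 ↔ 5 = 3
p3 ∧ (p2 ↔ p1) = 4 ∧ 3 = 3
¬(p3 ∧ (p2 ↔ p1)) = ¬3 = 3
¬p2 = ¬2 = 4
¬¬p2 = ¬4 = 2
¬(p3 ∧ (p2 ↔ p1)) → ¬¬p2 = 3 → 2 = 5
(((p1 → p2) → (p2 ↔ p1)) → (((p3 ∧ p1) ↔ p3) → ((p1 ∧ p3) → p2))) ∧ (¬(p3 ∧ (p2 ↔ p1)) → ¬¬p2) = 4 ∧ 5 = 4
¬((((p1 → p2) → (p2 ↔ p1)) → (((p3 ∧ p1) ↔ p3) → ((p1 ∧ p3) → p2))) ∧ (¬(p3 ∧ (p2 ↔ p1)) → ¬¬p2)) = ¬4 = 2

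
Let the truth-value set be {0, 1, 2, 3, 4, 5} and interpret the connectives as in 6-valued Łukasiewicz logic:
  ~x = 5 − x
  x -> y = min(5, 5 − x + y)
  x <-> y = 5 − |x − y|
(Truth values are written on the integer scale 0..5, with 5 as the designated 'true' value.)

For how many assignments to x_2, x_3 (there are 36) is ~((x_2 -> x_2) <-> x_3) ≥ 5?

value 5: 6 assignments (counts)
value 4: 6 assignments
value 3: 6 assignments
value 2: 6 assignments
value 1: 6 assignments
value 0: 6 assignments
So 6 of the 36 assignments meet the threshold.

6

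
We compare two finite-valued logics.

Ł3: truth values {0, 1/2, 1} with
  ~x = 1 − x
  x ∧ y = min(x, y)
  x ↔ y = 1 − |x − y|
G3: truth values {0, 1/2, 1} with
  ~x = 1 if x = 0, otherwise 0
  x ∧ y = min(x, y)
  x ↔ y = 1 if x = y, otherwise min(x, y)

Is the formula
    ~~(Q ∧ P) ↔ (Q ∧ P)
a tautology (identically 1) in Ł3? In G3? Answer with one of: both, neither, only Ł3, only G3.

In Ł3: every assignment gives 1 — tautology.
In G3: at P = 1/2, Q = 1/2 the value is 1/2 — not a tautology.

only Ł3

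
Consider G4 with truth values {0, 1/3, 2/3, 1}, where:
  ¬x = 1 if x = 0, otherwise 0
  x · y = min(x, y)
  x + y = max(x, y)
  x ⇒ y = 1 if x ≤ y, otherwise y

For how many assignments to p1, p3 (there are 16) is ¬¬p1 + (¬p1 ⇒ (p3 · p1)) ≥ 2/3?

p1 = 0, p3 = 0 ↦ 0  <
p1 = 0, p3 = 1/3 ↦ 0  <
p1 = 0, p3 = 2/3 ↦ 0  <
p1 = 0, p3 = 1 ↦ 0  <
p1 = 1/3, p3 = 0 ↦ 1  ≥
p1 = 1/3, p3 = 1/3 ↦ 1  ≥
p1 = 1/3, p3 = 2/3 ↦ 1  ≥
p1 = 1/3, p3 = 1 ↦ 1  ≥
p1 = 2/3, p3 = 0 ↦ 1  ≥
p1 = 2/3, p3 = 1/3 ↦ 1  ≥
p1 = 2/3, p3 = 2/3 ↦ 1  ≥
p1 = 2/3, p3 = 1 ↦ 1  ≥
p1 = 1, p3 = 0 ↦ 1  ≥
p1 = 1, p3 = 1/3 ↦ 1  ≥
p1 = 1, p3 = 2/3 ↦ 1  ≥
p1 = 1, p3 = 1 ↦ 1  ≥
So 12 of the 16 assignments meet the threshold.

12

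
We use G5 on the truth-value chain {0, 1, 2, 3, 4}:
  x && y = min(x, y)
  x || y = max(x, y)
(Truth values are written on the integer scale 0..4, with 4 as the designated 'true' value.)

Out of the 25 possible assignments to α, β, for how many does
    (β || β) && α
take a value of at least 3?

value 4: 1 assignment (counts)
value 3: 3 assignments (counts)
value 2: 5 assignments
value 1: 7 assignments
value 0: 9 assignments
So 4 of the 25 assignments meet the threshold.

4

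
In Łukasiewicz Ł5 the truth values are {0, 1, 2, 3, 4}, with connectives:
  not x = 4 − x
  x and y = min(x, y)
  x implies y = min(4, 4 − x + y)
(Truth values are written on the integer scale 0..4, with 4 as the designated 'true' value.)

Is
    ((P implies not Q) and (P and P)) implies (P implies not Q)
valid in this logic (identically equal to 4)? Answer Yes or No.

Yes

At P = 3, Q = 2, for instance:
not Q = not 2 = 2
P implies not Q = 3 implies 2 = 3
P and P = 3 and 3 = 3
(P implies not Q) and (P and P) = 3 and 3 = 3
((P implies not Q) and (P and P)) implies (P implies not Q) = 3 implies 3 = 4
and checking the remaining 24 assignments likewise gives ≥ 4 in every case.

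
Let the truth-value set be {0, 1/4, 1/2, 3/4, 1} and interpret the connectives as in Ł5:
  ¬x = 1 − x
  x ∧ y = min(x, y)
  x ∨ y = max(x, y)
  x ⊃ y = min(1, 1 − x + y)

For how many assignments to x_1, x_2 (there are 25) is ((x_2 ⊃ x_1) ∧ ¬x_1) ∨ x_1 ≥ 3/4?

value 1: 6 assignments (counts)
value 3/4: 9 assignments (counts)
value 1/2: 7 assignments
value 1/4: 2 assignments
value 0: 1 assignment
So 15 of the 25 assignments meet the threshold.

15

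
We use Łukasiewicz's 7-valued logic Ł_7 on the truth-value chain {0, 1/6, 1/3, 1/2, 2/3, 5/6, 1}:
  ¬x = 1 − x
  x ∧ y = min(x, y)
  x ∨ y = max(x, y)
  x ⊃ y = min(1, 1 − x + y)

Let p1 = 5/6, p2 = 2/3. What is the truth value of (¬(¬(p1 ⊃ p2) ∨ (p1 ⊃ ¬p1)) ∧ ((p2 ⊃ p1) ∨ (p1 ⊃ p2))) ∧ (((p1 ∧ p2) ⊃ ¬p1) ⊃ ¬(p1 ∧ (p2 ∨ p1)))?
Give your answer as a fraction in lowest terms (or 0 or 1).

2/3

p1 ⊃ p2 = 5/6 ⊃ 2/3 = 5/6
¬(p1 ⊃ p2) = ¬5/6 = 1/6
¬p1 = ¬5/6 = 1/6
p1 ⊃ ¬p1 = 5/6 ⊃ 1/6 = 1/3
¬(p1 ⊃ p2) ∨ (p1 ⊃ ¬p1) = 1/6 ∨ 1/3 = 1/3
¬(¬(p1 ⊃ p2) ∨ (p1 ⊃ ¬p1)) = ¬1/3 = 2/3
p2 ⊃ p1 = 2/3 ⊃ 5/6 = 1
p1 ⊃ p2 = 5/6 ⊃ 2/3 = 5/6
(p2 ⊃ p1) ∨ (p1 ⊃ p2) = 1 ∨ 5/6 = 1
¬(¬(p1 ⊃ p2) ∨ (p1 ⊃ ¬p1)) ∧ ((p2 ⊃ p1) ∨ (p1 ⊃ p2)) = 2/3 ∧ 1 = 2/3
p1 ∧ p2 = 5/6 ∧ 2/3 = 2/3
¬p1 = ¬5/6 = 1/6
(p1 ∧ p2) ⊃ ¬p1 = 2/3 ⊃ 1/6 = 1/2
p2 ∨ p1 = 2/3 ∨ 5/6 = 5/6
p1 ∧ (p2 ∨ p1) = 5/6 ∧ 5/6 = 5/6
¬(p1 ∧ (p2 ∨ p1)) = ¬5/6 = 1/6
((p1 ∧ p2) ⊃ ¬p1) ⊃ ¬(p1 ∧ (p2 ∨ p1)) = 1/2 ⊃ 1/6 = 2/3
(¬(¬(p1 ⊃ p2) ∨ (p1 ⊃ ¬p1)) ∧ ((p2 ⊃ p1) ∨ (p1 ⊃ p2))) ∧ (((p1 ∧ p2) ⊃ ¬p1) ⊃ ¬(p1 ∧ (p2 ∨ p1))) = 2/3 ∧ 2/3 = 2/3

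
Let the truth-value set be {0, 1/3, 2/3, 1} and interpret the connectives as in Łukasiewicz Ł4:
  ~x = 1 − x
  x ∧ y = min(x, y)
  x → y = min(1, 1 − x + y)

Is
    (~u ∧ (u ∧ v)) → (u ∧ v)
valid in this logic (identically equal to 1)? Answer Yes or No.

u = 0, v = 0 ↦ 1
u = 0, v = 1/3 ↦ 1
u = 0, v = 2/3 ↦ 1
u = 0, v = 1 ↦ 1
u = 1/3, v = 0 ↦ 1
u = 1/3, v = 1/3 ↦ 1
u = 1/3, v = 2/3 ↦ 1
u = 1/3, v = 1 ↦ 1
u = 2/3, v = 0 ↦ 1
u = 2/3, v = 1/3 ↦ 1
u = 2/3, v = 2/3 ↦ 1
u = 2/3, v = 1 ↦ 1
u = 1, v = 0 ↦ 1
u = 1, v = 1/3 ↦ 1
u = 1, v = 2/3 ↦ 1
u = 1, v = 1 ↦ 1
Every assignment gives a value ≥ 1.

Yes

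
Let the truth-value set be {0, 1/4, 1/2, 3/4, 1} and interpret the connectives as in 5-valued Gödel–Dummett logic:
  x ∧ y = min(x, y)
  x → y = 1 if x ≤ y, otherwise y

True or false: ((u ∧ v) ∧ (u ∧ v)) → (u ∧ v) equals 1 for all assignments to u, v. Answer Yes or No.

Yes

At u = 0, v = 3/4, for instance:
u ∧ v = 0 ∧ 3/4 = 0
u ∧ v = 0 ∧ 3/4 = 0
(u ∧ v) ∧ (u ∧ v) = 0 ∧ 0 = 0
((u ∧ v) ∧ (u ∧ v)) → (u ∧ v) = 0 → 0 = 1
and checking the remaining 24 assignments likewise gives ≥ 1 in every case.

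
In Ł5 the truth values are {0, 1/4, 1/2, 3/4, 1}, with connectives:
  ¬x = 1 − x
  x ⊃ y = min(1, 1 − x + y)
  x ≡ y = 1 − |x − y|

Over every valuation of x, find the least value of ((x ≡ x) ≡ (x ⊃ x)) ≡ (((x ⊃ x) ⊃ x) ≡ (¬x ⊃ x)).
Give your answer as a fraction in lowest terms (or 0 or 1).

1/2

Take x = 1/2:
x ≡ x = 1/2 ≡ 1/2 = 1
x ⊃ x = 1/2 ⊃ 1/2 = 1
(x ≡ x) ≡ (x ⊃ x) = 1 ≡ 1 = 1
x ⊃ x = 1/2 ⊃ 1/2 = 1
(x ⊃ x) ⊃ x = 1 ⊃ 1/2 = 1/2
¬x = ¬1/2 = 1/2
¬x ⊃ x = 1/2 ⊃ 1/2 = 1
((x ⊃ x) ⊃ x) ≡ (¬x ⊃ x) = 1/2 ≡ 1 = 1/2
((x ≡ x) ≡ (x ⊃ x)) ≡ (((x ⊃ x) ⊃ x) ≡ (¬x ⊃ x)) = 1 ≡ 1/2 = 1/2
No assignment yields a value below 1/2, so this is the minimum.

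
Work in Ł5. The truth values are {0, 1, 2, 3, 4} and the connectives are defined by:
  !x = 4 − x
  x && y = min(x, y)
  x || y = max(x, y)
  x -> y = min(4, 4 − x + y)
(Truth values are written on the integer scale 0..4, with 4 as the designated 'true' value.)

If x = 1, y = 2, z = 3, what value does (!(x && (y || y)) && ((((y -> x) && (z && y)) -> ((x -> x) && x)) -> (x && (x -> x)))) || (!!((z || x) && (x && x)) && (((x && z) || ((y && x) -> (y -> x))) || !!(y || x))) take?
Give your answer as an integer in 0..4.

2

y || y = 2 || 2 = 2
x && (y || y) = 1 && 2 = 1
!(x && (y || y)) = !1 = 3
y -> x = 2 -> 1 = 3
z && y = 3 && 2 = 2
(y -> x) && (z && y) = 3 && 2 = 2
x -> x = 1 -> 1 = 4
(x -> x) && x = 4 && 1 = 1
((y -> x) && (z && y)) -> ((x -> x) && x) = 2 -> 1 = 3
x -> x = 1 -> 1 = 4
x && (x -> x) = 1 && 4 = 1
(((y -> x) && (z && y)) -> ((x -> x) && x)) -> (x && (x -> x)) = 3 -> 1 = 2
!(x && (y || y)) && ((((y -> x) && (z && y)) -> ((x -> x) && x)) -> (x && (x -> x))) = 3 && 2 = 2
z || x = 3 || 1 = 3
x && x = 1 && 1 = 1
(z || x) && (x && x) = 3 && 1 = 1
!((z || x) && (x && x)) = !1 = 3
!!((z || x) && (x && x)) = !3 = 1
x && z = 1 && 3 = 1
y && x = 2 && 1 = 1
y -> x = 2 -> 1 = 3
(y && x) -> (y -> x) = 1 -> 3 = 4
(x && z) || ((y && x) -> (y -> x)) = 1 || 4 = 4
y || x = 2 || 1 = 2
!(y || x) = !2 = 2
!!(y || x) = !2 = 2
((x && z) || ((y && x) -> (y -> x))) || !!(y || x) = 4 || 2 = 4
!!((z || x) && (x && x)) && (((x && z) || ((y && x) -> (y -> x))) || !!(y || x)) = 1 && 4 = 1
(!(x && (y || y)) && ((((y -> x) && (z && y)) -> ((x -> x) && x)) -> (x && (x -> x)))) || (!!((z || x) && (x && x)) && (((x && z) || ((y && x) -> (y -> x))) || !!(y || x))) = 2 || 1 = 2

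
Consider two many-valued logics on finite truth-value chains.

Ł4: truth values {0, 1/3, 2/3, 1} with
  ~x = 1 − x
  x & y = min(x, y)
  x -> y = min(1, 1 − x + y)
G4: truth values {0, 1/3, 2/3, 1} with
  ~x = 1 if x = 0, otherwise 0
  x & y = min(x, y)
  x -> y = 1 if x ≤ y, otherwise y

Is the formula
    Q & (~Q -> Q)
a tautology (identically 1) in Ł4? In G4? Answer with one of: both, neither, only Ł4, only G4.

In Ł4: at Q = 0 the value is 0 — not a tautology.
In G4: at Q = 0 the value is 0 — not a tautology.

neither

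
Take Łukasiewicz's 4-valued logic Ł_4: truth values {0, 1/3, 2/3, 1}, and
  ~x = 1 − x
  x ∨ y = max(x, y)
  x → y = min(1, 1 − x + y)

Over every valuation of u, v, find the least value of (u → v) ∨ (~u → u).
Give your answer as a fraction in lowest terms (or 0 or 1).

Take u = 1/3, v = 0:
u → v = 1/3 → 0 = 2/3
~u = ~1/3 = 2/3
~u → u = 2/3 → 1/3 = 2/3
(u → v) ∨ (~u → u) = 2/3 ∨ 2/3 = 2/3
No assignment yields a value below 2/3, so this is the minimum.

2/3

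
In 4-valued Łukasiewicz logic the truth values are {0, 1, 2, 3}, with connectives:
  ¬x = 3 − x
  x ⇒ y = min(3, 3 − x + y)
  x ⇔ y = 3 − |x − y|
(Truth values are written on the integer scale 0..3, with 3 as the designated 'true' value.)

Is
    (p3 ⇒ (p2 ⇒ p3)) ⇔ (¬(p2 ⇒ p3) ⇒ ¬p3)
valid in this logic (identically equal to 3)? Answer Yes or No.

Yes

p2 = 0, p3 = 0 ↦ 3
p2 = 0, p3 = 1 ↦ 3
p2 = 0, p3 = 2 ↦ 3
p2 = 0, p3 = 3 ↦ 3
p2 = 1, p3 = 0 ↦ 3
p2 = 1, p3 = 1 ↦ 3
p2 = 1, p3 = 2 ↦ 3
p2 = 1, p3 = 3 ↦ 3
p2 = 2, p3 = 0 ↦ 3
p2 = 2, p3 = 1 ↦ 3
p2 = 2, p3 = 2 ↦ 3
p2 = 2, p3 = 3 ↦ 3
p2 = 3, p3 = 0 ↦ 3
p2 = 3, p3 = 1 ↦ 3
p2 = 3, p3 = 2 ↦ 3
p2 = 3, p3 = 3 ↦ 3
Every assignment gives a value ≥ 3.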